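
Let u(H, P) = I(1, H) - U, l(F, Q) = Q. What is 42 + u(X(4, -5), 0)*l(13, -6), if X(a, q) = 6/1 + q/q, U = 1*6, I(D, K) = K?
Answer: 36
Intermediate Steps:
U = 6
X(a, q) = 7 (X(a, q) = 6*1 + 1 = 6 + 1 = 7)
u(H, P) = -6 + H (u(H, P) = H - 1*6 = H - 6 = -6 + H)
42 + u(X(4, -5), 0)*l(13, -6) = 42 + (-6 + 7)*(-6) = 42 + 1*(-6) = 42 - 6 = 36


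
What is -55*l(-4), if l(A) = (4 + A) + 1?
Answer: -55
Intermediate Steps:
l(A) = 5 + A
-55*l(-4) = -55*(5 - 4) = -55*1 = -55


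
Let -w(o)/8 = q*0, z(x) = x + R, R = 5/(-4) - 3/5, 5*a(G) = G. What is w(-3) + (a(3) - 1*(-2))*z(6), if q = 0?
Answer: 1079/100 ≈ 10.790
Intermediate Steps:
a(G) = G/5
R = -37/20 (R = 5*(-¼) - 3*⅕ = -5/4 - ⅗ = -37/20 ≈ -1.8500)
z(x) = -37/20 + x (z(x) = x - 37/20 = -37/20 + x)
w(o) = 0 (w(o) = -0*0 = -8*0 = 0)
w(-3) + (a(3) - 1*(-2))*z(6) = 0 + ((⅕)*3 - 1*(-2))*(-37/20 + 6) = 0 + (⅗ + 2)*(83/20) = 0 + (13/5)*(83/20) = 0 + 1079/100 = 1079/100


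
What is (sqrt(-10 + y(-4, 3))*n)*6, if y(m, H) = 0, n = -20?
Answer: -120*I*sqrt(10) ≈ -379.47*I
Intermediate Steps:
(sqrt(-10 + y(-4, 3))*n)*6 = (sqrt(-10 + 0)*(-20))*6 = (sqrt(-10)*(-20))*6 = ((I*sqrt(10))*(-20))*6 = -20*I*sqrt(10)*6 = -120*I*sqrt(10)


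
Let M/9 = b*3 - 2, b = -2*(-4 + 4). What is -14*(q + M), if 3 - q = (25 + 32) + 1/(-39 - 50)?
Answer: 89698/89 ≈ 1007.8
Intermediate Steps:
b = 0 (b = -2*0 = 0)
q = -4805/89 (q = 3 - ((25 + 32) + 1/(-39 - 50)) = 3 - (57 + 1/(-89)) = 3 - (57 - 1/89) = 3 - 1*5072/89 = 3 - 5072/89 = -4805/89 ≈ -53.989)
M = -18 (M = 9*(0*3 - 2) = 9*(0 - 2) = 9*(-2) = -18)
-14*(q + M) = -14*(-4805/89 - 18) = -14*(-6407/89) = 89698/89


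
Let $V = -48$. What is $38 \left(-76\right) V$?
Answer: $138624$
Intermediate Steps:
$38 \left(-76\right) V = 38 \left(-76\right) \left(-48\right) = \left(-2888\right) \left(-48\right) = 138624$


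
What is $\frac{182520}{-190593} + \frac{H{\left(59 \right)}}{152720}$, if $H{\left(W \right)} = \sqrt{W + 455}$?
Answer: $- \frac{520}{543} + \frac{\sqrt{514}}{152720} \approx -0.95749$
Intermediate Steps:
$H{\left(W \right)} = \sqrt{455 + W}$
$\frac{182520}{-190593} + \frac{H{\left(59 \right)}}{152720} = \frac{182520}{-190593} + \frac{\sqrt{455 + 59}}{152720} = 182520 \left(- \frac{1}{190593}\right) + \sqrt{514} \cdot \frac{1}{152720} = - \frac{520}{543} + \frac{\sqrt{514}}{152720}$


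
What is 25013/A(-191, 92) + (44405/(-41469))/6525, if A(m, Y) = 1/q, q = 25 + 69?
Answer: 127241186770109/54117045 ≈ 2.3512e+6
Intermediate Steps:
q = 94
A(m, Y) = 1/94
25013/A(-191, 92) + (44405/(-41469))/6525 = 25013/(1/94) + (44405/(-41469))/6525 = 25013*94 + (44405*(-1/41469))*(1/6525) = 2351222 - 44405/41469*1/6525 = 2351222 - 8881/54117045 = 127241186770109/54117045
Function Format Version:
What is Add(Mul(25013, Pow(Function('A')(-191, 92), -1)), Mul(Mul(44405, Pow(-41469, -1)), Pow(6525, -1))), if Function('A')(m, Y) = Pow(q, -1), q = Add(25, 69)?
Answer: Rational(127241186770109, 54117045) ≈ 2.3512e+6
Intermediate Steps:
q = 94
Function('A')(m, Y) = Rational(1, 94) (Function('A')(m, Y) = Pow(94, -1) = Rational(1, 94))
Add(Mul(25013, Pow(Function('A')(-191, 92), -1)), Mul(Mul(44405, Pow(-41469, -1)), Pow(6525, -1))) = Add(Mul(25013, Pow(Rational(1, 94), -1)), Mul(Mul(44405, Pow(-41469, -1)), Pow(6525, -1))) = Add(Mul(25013, 94), Mul(Mul(44405, Rational(-1, 41469)), Rational(1, 6525))) = Add(2351222, Mul(Rational(-44405, 41469), Rational(1, 6525))) = Add(2351222, Rational(-8881, 54117045)) = Rational(127241186770109, 54117045)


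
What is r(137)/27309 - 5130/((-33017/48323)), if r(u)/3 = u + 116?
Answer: 2256614653271/300553751 ≈ 7508.2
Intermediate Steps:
r(u) = 348 + 3*u (r(u) = 3*(u + 116) = 3*(116 + u) = 348 + 3*u)
r(137)/27309 - 5130/((-33017/48323)) = (348 + 3*137)/27309 - 5130/((-33017/48323)) = (348 + 411)*(1/27309) - 5130/((-33017*1/48323)) = 759*(1/27309) - 5130/(-33017/48323) = 253/9103 - 5130*(-48323/33017) = 253/9103 + 247896990/33017 = 2256614653271/300553751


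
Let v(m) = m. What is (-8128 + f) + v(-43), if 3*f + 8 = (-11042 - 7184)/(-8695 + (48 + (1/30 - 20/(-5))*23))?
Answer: -6292203887/769881 ≈ -8173.0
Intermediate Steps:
f = -1506236/769881 (f = -8/3 + ((-11042 - 7184)/(-8695 + (48 + (1/30 - 20/(-5))*23)))/3 = -8/3 + (-18226/(-8695 + (48 + (1*(1/30) - 20*(-⅕))*23)))/3 = -8/3 + (-18226/(-8695 + (48 + (1/30 + 4)*23)))/3 = -8/3 + (-18226/(-8695 + (48 + (121/30)*23)))/3 = -8/3 + (-18226/(-8695 + (48 + 2783/30)))/3 = -8/3 + (-18226/(-8695 + 4223/30))/3 = -8/3 + (-18226/(-256627/30))/3 = -8/3 + (-18226*(-30/256627))/3 = -8/3 + (⅓)*(546780/256627) = -8/3 + 182260/256627 = -1506236/769881 ≈ -1.9565)
(-8128 + f) + v(-43) = (-8128 - 1506236/769881) - 43 = -6259099004/769881 - 43 = -6292203887/769881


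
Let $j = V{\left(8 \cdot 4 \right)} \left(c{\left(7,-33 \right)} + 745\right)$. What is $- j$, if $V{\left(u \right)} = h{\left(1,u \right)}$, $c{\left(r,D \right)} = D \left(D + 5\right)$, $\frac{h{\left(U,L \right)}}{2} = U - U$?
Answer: $0$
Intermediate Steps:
$h{\left(U,L \right)} = 0$ ($h{\left(U,L \right)} = 2 \left(U - U\right) = 2 \cdot 0 = 0$)
$c{\left(r,D \right)} = D \left(5 + D\right)$
$V{\left(u \right)} = 0$
$j = 0$ ($j = 0 \left(- 33 \left(5 - 33\right) + 745\right) = 0 \left(\left(-33\right) \left(-28\right) + 745\right) = 0 \left(924 + 745\right) = 0 \cdot 1669 = 0$)
$- j = \left(-1\right) 0 = 0$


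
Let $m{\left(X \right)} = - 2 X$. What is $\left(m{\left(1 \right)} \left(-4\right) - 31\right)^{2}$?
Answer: $529$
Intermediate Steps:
$\left(m{\left(1 \right)} \left(-4\right) - 31\right)^{2} = \left(\left(-2\right) 1 \left(-4\right) - 31\right)^{2} = \left(\left(-2\right) \left(-4\right) - 31\right)^{2} = \left(8 - 31\right)^{2} = \left(-23\right)^{2} = 529$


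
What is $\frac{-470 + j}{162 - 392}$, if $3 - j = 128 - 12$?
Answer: $\frac{583}{230} \approx 2.5348$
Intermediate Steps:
$j = -113$ ($j = 3 - \left(128 - 12\right) = 3 - 116 = -113$)
$\frac{-470 + j}{162 - 392} = \frac{-470 - 113}{162 - 392} = - \frac{583}{-230} = \left(-583\right) \left(- \frac{1}{230}\right) = \frac{583}{230}$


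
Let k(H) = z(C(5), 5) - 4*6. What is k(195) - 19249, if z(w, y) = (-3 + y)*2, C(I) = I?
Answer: -19269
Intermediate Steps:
z(w, y) = -6 + 2*y
k(H) = -20 (k(H) = (-6 + 2*5) - 4*6 = (-6 + 10) - 24 = 4 - 24 = -20)
k(195) - 19249 = -20 - 19249 = -19269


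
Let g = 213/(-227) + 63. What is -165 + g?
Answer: -23367/227 ≈ -102.94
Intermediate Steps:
g = 14088/227 (g = 213*(-1/227) + 63 = -213/227 + 63 = 14088/227 ≈ 62.062)
-165 + g = -165 + 14088/227 = -23367/227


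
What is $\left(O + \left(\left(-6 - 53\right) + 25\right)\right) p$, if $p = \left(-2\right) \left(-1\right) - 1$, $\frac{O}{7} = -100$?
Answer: $-734$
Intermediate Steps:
$O = -700$ ($O = 7 \left(-100\right) = -700$)
$p = 1$ ($p = 2 - 1 = 1$)
$\left(O + \left(\left(-6 - 53\right) + 25\right)\right) p = \left(-700 + \left(\left(-6 - 53\right) + 25\right)\right) 1 = \left(-700 + \left(-59 + 25\right)\right) 1 = \left(-700 - 34\right) 1 = \left(-734\right) 1 = -734$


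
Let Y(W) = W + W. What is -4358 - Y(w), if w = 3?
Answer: -4364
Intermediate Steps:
Y(W) = 2*W
-4358 - Y(w) = -4358 - 2*3 = -4358 - 1*6 = -4358 - 6 = -4364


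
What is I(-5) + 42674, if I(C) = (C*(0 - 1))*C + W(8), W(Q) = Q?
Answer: 42657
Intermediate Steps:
I(C) = 8 - C² (I(C) = (C*(0 - 1))*C + 8 = (C*(-1))*C + 8 = (-C)*C + 8 = -C² + 8 = 8 - C²)
I(-5) + 42674 = (8 - 1*(-5)²) + 42674 = (8 - 1*25) + 42674 = (8 - 25) + 42674 = -17 + 42674 = 42657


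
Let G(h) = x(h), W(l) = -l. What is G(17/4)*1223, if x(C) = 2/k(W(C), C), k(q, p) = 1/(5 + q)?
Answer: 3669/2 ≈ 1834.5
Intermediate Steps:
x(C) = 10 - 2*C (x(C) = 2/(1/(5 - C)) = 2*(5 - C) = 10 - 2*C)
G(h) = 10 - 2*h
G(17/4)*1223 = (10 - 34/4)*1223 = (10 - 2*17/4)*1223 = (10 - 17/2)*1223 = (3/2)*1223 = 3669/2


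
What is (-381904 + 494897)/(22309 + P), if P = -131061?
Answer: -112993/108752 ≈ -1.0390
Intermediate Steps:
(-381904 + 494897)/(22309 + P) = (-381904 + 494897)/(22309 - 131061) = 112993/(-108752) = 112993*(-1/108752) = -112993/108752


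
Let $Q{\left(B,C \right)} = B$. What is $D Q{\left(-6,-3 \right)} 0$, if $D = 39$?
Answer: $0$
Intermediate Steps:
$D Q{\left(-6,-3 \right)} 0 = 39 \left(-6\right) 0 = \left(-234\right) 0 = 0$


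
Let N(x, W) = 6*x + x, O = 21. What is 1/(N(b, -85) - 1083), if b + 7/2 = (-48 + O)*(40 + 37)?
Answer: -2/31321 ≈ -6.3855e-5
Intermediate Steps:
b = -4165/2 (b = -7/2 + (-48 + 21)*(40 + 37) = -7/2 - 27*77 = -7/2 - 2079 = -4165/2 ≈ -2082.5)
N(x, W) = 7*x
1/(N(b, -85) - 1083) = 1/(7*(-4165/2) - 1083) = 1/(-29155/2 - 1083) = 1/(-31321/2) = -2/31321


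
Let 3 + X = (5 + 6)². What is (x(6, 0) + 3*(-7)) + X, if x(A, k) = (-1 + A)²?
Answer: 122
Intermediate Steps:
X = 118 (X = -3 + (5 + 6)² = -3 + 11² = -3 + 121 = 118)
(x(6, 0) + 3*(-7)) + X = ((-1 + 6)² + 3*(-7)) + 118 = (5² - 21) + 118 = (25 - 21) + 118 = 4 + 118 = 122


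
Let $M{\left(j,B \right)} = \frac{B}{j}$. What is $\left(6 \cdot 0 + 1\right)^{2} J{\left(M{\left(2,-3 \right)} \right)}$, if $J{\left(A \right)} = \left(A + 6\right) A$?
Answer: $- \frac{27}{4} \approx -6.75$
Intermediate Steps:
$J{\left(A \right)} = A \left(6 + A\right)$ ($J{\left(A \right)} = \left(6 + A\right) A = A \left(6 + A\right)$)
$\left(6 \cdot 0 + 1\right)^{2} J{\left(M{\left(2,-3 \right)} \right)} = \left(6 \cdot 0 + 1\right)^{2} - \frac{3}{2} \left(6 - \frac{3}{2}\right) = \left(0 + 1\right)^{2} \left(-3\right) \frac{1}{2} \left(6 - \frac{3}{2}\right) = 1^{2} \left(- \frac{3 \left(6 - \frac{3}{2}\right)}{2}\right) = 1 \left(\left(- \frac{3}{2}\right) \frac{9}{2}\right) = 1 \left(- \frac{27}{4}\right) = - \frac{27}{4}$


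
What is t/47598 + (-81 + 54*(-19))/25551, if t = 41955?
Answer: 37751897/45043574 ≈ 0.83812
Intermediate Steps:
t/47598 + (-81 + 54*(-19))/25551 = 41955/47598 + (-81 + 54*(-19))/25551 = 41955*(1/47598) + (-81 - 1026)*(1/25551) = 13985/15866 - 1107*1/25551 = 13985/15866 - 123/2839 = 37751897/45043574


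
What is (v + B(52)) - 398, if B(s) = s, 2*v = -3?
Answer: -695/2 ≈ -347.50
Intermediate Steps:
v = -3/2 (v = (1/2)*(-3) = -3/2 ≈ -1.5000)
(v + B(52)) - 398 = (-3/2 + 52) - 398 = 101/2 - 398 = -695/2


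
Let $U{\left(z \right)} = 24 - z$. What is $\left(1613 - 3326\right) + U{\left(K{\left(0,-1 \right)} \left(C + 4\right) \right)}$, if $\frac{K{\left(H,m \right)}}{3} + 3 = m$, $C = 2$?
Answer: $-1617$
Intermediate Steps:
$K{\left(H,m \right)} = -9 + 3 m$
$\left(1613 - 3326\right) + U{\left(K{\left(0,-1 \right)} \left(C + 4\right) \right)} = \left(1613 - 3326\right) - \left(-24 + \left(-9 + 3 \left(-1\right)\right) \left(2 + 4\right)\right) = -1713 - \left(-24 + \left(-9 - 3\right) 6\right) = -1713 - \left(-24 - 72\right) = -1713 + \left(24 - -72\right) = -1713 + \left(24 + 72\right) = -1713 + 96 = -1617$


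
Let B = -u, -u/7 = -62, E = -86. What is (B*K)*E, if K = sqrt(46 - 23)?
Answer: 37324*sqrt(23) ≈ 1.7900e+5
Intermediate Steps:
u = 434 (u = -7*(-62) = 434)
K = sqrt(23) ≈ 4.7958
B = -434 (B = -1*434 = -434)
(B*K)*E = -434*sqrt(23)*(-86) = 37324*sqrt(23)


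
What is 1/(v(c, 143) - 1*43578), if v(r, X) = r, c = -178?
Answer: -1/43756 ≈ -2.2854e-5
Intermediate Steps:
1/(v(c, 143) - 1*43578) = 1/(-178 - 1*43578) = 1/(-178 - 43578) = 1/(-43756) = -1/43756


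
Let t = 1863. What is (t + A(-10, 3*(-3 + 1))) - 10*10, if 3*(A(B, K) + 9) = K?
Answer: 1752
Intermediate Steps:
A(B, K) = -9 + K/3
(t + A(-10, 3*(-3 + 1))) - 10*10 = (1863 + (-9 + (3*(-3 + 1))/3)) - 10*10 = (1863 + (-9 + (3*(-2))/3)) - 100 = (1863 + (-9 + (⅓)*(-6))) - 100 = (1863 + (-9 - 2)) - 100 = (1863 - 11) - 100 = 1852 - 100 = 1752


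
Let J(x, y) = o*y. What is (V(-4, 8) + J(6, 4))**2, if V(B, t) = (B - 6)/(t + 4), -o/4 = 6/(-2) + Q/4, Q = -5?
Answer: 162409/36 ≈ 4511.4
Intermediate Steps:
o = 17 (o = -4*(6/(-2) - 5/4) = -4*(6*(-1/2) - 5*1/4) = -4*(-3 - 5/4) = -4*(-17/4) = 17)
V(B, t) = (-6 + B)/(4 + t)
J(x, y) = 17*y
(V(-4, 8) + J(6, 4))**2 = ((-6 - 4)/(4 + 8) + 17*4)**2 = (-10/12 + 68)**2 = ((1/12)*(-10) + 68)**2 = (-5/6 + 68)**2 = (403/6)**2 = 162409/36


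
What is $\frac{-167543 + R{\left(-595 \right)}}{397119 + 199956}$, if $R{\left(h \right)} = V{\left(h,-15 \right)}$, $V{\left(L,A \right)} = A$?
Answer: $- \frac{167558}{597075} \approx -0.28063$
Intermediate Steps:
$R{\left(h \right)} = -15$
$\frac{-167543 + R{\left(-595 \right)}}{397119 + 199956} = \frac{-167543 - 15}{397119 + 199956} = - \frac{167558}{597075}$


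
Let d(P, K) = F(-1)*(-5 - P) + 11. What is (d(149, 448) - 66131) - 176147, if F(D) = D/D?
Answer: -242421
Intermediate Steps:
F(D) = 1
d(P, K) = 6 - P (d(P, K) = 1*(-5 - P) + 11 = (-5 - P) + 11 = 6 - P)
(d(149, 448) - 66131) - 176147 = ((6 - 1*149) - 66131) - 176147 = ((6 - 149) - 66131) - 176147 = (-143 - 66131) - 176147 = -66274 - 176147 = -242421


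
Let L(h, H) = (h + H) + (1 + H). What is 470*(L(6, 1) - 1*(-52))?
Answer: 28670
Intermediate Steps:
L(h, H) = 1 + h + 2*H (L(h, H) = (H + h) + (1 + H) = 1 + h + 2*H)
470*(L(6, 1) - 1*(-52)) = 470*((1 + 6 + 2*1) - 1*(-52)) = 470*((1 + 6 + 2) + 52) = 470*(9 + 52) = 470*61 = 28670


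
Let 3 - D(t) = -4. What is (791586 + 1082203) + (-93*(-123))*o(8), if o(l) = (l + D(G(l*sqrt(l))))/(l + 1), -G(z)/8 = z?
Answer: 1892854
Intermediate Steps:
G(z) = -8*z
D(t) = 7 (D(t) = 3 - 1*(-4) = 3 + 4 = 7)
o(l) = (7 + l)/(1 + l) (o(l) = (l + 7)/(l + 1) = (7 + l)/(1 + l))
(791586 + 1082203) + (-93*(-123))*o(8) = (791586 + 1082203) + (-93*(-123))*((7 + 8)/(1 + 8)) = 1873789 + 11439*(15/9) = 1873789 + 11439*((1/9)*15) = 1873789 + 11439*(5/3) = 1873789 + 19065 = 1892854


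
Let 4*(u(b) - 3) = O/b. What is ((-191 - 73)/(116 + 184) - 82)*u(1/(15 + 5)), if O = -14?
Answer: 138824/25 ≈ 5553.0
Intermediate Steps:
u(b) = 3 - 7/(2*b) (u(b) = 3 + (-14/b)/4 = 3 - 7/(2*b))
((-191 - 73)/(116 + 184) - 82)*u(1/(15 + 5)) = ((-191 - 73)/(116 + 184) - 82)*(3 - 7/(2*(1/(15 + 5)))) = (-264/300 - 82)*(3 - 7/(2*(1/20))) = (-264*1/300 - 82)*(3 - 7/(2*1/20)) = (-22/25 - 82)*(3 - 7/2*20) = -2072*(3 - 70)/25 = -2072/25*(-67) = 138824/25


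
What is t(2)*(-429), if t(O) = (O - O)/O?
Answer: 0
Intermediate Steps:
t(O) = 0 (t(O) = 0/O = 0)
t(2)*(-429) = 0*(-429) = 0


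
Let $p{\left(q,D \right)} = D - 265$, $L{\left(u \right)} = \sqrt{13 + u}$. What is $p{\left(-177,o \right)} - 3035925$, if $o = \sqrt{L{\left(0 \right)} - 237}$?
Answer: $-3036190 + i \sqrt{237 - \sqrt{13}} \approx -3.0362 \cdot 10^{6} + 15.277 i$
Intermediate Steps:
$o = \sqrt{-237 + \sqrt{13}}$ ($o = \sqrt{\sqrt{13 + 0} - 237} = \sqrt{\sqrt{13} - 237} = \sqrt{-237 + \sqrt{13}} \approx 15.277 i$)
$p{\left(q,D \right)} = -265 + D$ ($p{\left(q,D \right)} = D - 265 = -265 + D$)
$p{\left(-177,o \right)} - 3035925 = \left(-265 + \sqrt{-237 + \sqrt{13}}\right) - 3035925 = -3036190 + \sqrt{-237 + \sqrt{13}}$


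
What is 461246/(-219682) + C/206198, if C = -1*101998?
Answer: -29378781836/11324497259 ≈ -2.5943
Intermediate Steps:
C = -101998
461246/(-219682) + C/206198 = 461246/(-219682) - 101998/206198 = 461246*(-1/219682) - 101998*1/206198 = -230623/109841 - 50999/103099 = -29378781836/11324497259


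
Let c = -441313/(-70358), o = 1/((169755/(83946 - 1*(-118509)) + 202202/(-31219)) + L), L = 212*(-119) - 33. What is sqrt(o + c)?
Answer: sqrt(219960594660576072030241026944438966)/187265250181878463 ≈ 2.5045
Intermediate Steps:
L = -25261 (L = -25228 - 33 = -25261)
o = -421362843/10646422591994 (o = 1/((169755/(83946 - 1*(-118509)) + 202202/(-31219)) - 25261) = 1/((169755/(83946 + 118509) + 202202*(-1/31219)) - 25261) = 1/((169755/202455 - 202202/31219) - 25261) = 1/((169755*(1/202455) - 202202/31219) - 25261) = 1/((11317/13497 - 202202/31219) - 25261) = 1/(-2375814971/421362843 - 25261) = 1/(-10646422591994/421362843) = -421362843/10646422591994 ≈ -3.9578e-5)
c = 441313/70358 (c = -441313*(-1/70358) = 441313/70358 ≈ 6.2724)
sqrt(o + c) = sqrt(-421362843/10646422591994 + 441313/70358) = sqrt(1174593761773435082/187265250181878463) = sqrt(219960594660576072030241026944438966)/187265250181878463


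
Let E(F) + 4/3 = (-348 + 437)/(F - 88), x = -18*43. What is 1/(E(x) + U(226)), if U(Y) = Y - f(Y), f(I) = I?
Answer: -2586/3715 ≈ -0.69610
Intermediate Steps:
x = -774
E(F) = -4/3 + 89/(-88 + F) (E(F) = -4/3 + (-348 + 437)/(F - 88) = -4/3 + 89/(-88 + F))
U(Y) = 0 (U(Y) = Y - Y = 0)
1/(E(x) + U(226)) = 1/((619 - 4*(-774))/(3*(-88 - 774)) + 0) = 1/((1/3)*(619 + 3096)/(-862) + 0) = 1/((1/3)*(-1/862)*3715 + 0) = 1/(-3715/2586 + 0) = 1/(-3715/2586) = -2586/3715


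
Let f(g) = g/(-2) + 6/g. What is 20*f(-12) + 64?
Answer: 174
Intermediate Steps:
f(g) = 6/g - g/2 (f(g) = g*(-½) + 6/g = -g/2 + 6/g = 6/g - g/2)
20*f(-12) + 64 = 20*(6/(-12) - ½*(-12)) + 64 = 20*(6*(-1/12) + 6) + 64 = 20*(-½ + 6) + 64 = 20*(11/2) + 64 = 110 + 64 = 174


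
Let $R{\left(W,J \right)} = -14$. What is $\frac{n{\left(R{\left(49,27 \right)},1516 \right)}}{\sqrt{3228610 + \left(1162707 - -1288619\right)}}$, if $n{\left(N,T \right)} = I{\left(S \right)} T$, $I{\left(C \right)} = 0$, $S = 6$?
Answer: $0$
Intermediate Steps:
$n{\left(N,T \right)} = 0$ ($n{\left(N,T \right)} = 0 T = 0$)
$\frac{n{\left(R{\left(49,27 \right)},1516 \right)}}{\sqrt{3228610 + \left(1162707 - -1288619\right)}} = \frac{0}{\sqrt{3228610 + \left(1162707 - -1288619\right)}} = \frac{0}{\sqrt{3228610 + \left(1162707 + 1288619\right)}} = \frac{0}{\sqrt{3228610 + 2451326}} = \frac{0}{\sqrt{5679936}} = \frac{0}{24 \sqrt{9861}} = 0 \frac{\sqrt{9861}}{236664} = 0$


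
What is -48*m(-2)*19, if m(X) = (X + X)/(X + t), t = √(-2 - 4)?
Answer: -3648/5 - 1824*I*√6/5 ≈ -729.6 - 893.57*I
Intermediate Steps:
t = I*√6 (t = √(-6) = I*√6 ≈ 2.4495*I)
m(X) = 2*X/(X + I*√6) (m(X) = (X + X)/(X + I*√6) = (2*X)/(X + I*√6) = 2*X/(X + I*√6))
-48*m(-2)*19 = -96*(-2)/(-2 + I*√6)*19 = -(-192)/(-2 + I*√6)*19 = (192/(-2 + I*√6))*19 = 3648/(-2 + I*√6)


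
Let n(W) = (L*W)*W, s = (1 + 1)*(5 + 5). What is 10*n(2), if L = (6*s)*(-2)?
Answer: -9600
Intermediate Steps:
s = 20 (s = 2*10 = 20)
L = -240 (L = (6*20)*(-2) = 120*(-2) = -240)
n(W) = -240*W² (n(W) = (-240*W)*W = -240*W²)
10*n(2) = 10*(-240*2²) = 10*(-240*4) = 10*(-960) = -9600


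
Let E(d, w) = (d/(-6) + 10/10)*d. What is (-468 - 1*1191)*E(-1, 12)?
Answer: 3871/2 ≈ 1935.5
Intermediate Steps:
E(d, w) = d*(1 - d/6) (E(d, w) = (d*(-⅙) + 10*(⅒))*d = (-d/6 + 1)*d = (1 - d/6)*d = d*(1 - d/6))
(-468 - 1*1191)*E(-1, 12) = (-468 - 1*1191)*((⅙)*(-1)*(6 - 1*(-1))) = (-468 - 1191)*((⅙)*(-1)*(6 + 1)) = -553*(-1)*7/2 = -1659*(-7/6) = 3871/2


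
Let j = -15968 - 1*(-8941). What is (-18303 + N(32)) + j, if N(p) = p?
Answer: -25298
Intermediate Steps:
j = -7027 (j = -15968 + 8941 = -7027)
(-18303 + N(32)) + j = (-18303 + 32) - 7027 = -18271 - 7027 = -25298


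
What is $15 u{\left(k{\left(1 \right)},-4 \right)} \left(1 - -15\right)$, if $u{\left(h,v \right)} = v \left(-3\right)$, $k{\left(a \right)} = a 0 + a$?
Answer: $2880$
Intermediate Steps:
$k{\left(a \right)} = a$ ($k{\left(a \right)} = 0 + a = a$)
$u{\left(h,v \right)} = - 3 v$
$15 u{\left(k{\left(1 \right)},-4 \right)} \left(1 - -15\right) = 15 \left(\left(-3\right) \left(-4\right)\right) \left(1 - -15\right) = 15 \cdot 12 \left(1 + 15\right) = 180 \cdot 16 = 2880$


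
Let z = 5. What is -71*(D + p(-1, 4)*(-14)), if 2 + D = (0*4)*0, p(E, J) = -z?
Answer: -4828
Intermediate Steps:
p(E, J) = -5 (p(E, J) = -1*5 = -5)
D = -2 (D = -2 + (0*4)*0 = -2 + 0*0 = -2 + 0 = -2)
-71*(D + p(-1, 4)*(-14)) = -71*(-2 - 5*(-14)) = -71*(-2 + 70) = -71*68 = -4828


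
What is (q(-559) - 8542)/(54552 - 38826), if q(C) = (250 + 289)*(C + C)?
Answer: -305572/7863 ≈ -38.862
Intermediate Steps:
q(C) = 1078*C (q(C) = 539*(2*C) = 1078*C)
(q(-559) - 8542)/(54552 - 38826) = (1078*(-559) - 8542)/(54552 - 38826) = (-602602 - 8542)/15726 = -611144*1/15726 = -305572/7863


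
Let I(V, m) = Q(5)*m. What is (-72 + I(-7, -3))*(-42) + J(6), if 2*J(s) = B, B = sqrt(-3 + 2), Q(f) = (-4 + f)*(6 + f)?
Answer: 4410 + I/2 ≈ 4410.0 + 0.5*I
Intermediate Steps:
B = I (B = sqrt(-1) = I ≈ 1.0*I)
I(V, m) = 11*m (I(V, m) = (-24 + 5**2 + 2*5)*m = (-24 + 25 + 10)*m = 11*m)
J(s) = I/2
(-72 + I(-7, -3))*(-42) + J(6) = (-72 + 11*(-3))*(-42) + I/2 = (-72 - 33)*(-42) + I/2 = -105*(-42) + I/2 = 4410 + I/2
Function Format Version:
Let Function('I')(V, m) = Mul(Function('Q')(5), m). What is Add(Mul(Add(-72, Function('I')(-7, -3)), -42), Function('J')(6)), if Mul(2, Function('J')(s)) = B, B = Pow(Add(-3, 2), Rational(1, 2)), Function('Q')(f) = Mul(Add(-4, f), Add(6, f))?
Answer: Add(4410, Mul(Rational(1, 2), I)) ≈ Add(4410.0, Mul(0.50000, I))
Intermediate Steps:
B = I (B = Pow(-1, Rational(1, 2)) = I ≈ Mul(1.0000, I))
Function('I')(V, m) = Mul(11, m) (Function('I')(V, m) = Mul(Add(-24, Pow(5, 2), Mul(2, 5)), m) = Mul(Add(-24, 25, 10), m) = Mul(11, m))
Function('J')(s) = Mul(Rational(1, 2), I)
Add(Mul(Add(-72, Function('I')(-7, -3)), -42), Function('J')(6)) = Add(Mul(Add(-72, Mul(11, -3)), -42), Mul(Rational(1, 2), I)) = Add(Mul(Add(-72, -33), -42), Mul(Rational(1, 2), I)) = Add(Mul(-105, -42), Mul(Rational(1, 2), I)) = Add(4410, Mul(Rational(1, 2), I))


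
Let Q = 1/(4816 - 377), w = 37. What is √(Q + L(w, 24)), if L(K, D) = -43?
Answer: 2*I*√211824641/4439 ≈ 6.5574*I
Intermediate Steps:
Q = 1/4439 ≈ 0.00022528
√(Q + L(w, 24)) = √(1/4439 - 43) = √(-190876/4439) = 2*I*√211824641/4439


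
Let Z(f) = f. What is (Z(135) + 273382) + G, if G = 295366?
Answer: 568883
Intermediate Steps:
(Z(135) + 273382) + G = (135 + 273382) + 295366 = 273517 + 295366 = 568883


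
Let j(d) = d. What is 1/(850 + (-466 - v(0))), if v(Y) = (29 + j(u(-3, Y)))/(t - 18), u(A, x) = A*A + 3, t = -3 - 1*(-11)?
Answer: 10/3881 ≈ 0.0025767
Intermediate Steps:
t = 8 (t = -3 + 11 = 8)
u(A, x) = 3 + A² (u(A, x) = A² + 3 = 3 + A²)
v(Y) = -41/10 (v(Y) = (29 + (3 + (-3)²))/(8 - 18) = (29 + (3 + 9))/(-10) = (29 + 12)*(-⅒) = 41*(-⅒) = -41/10)
1/(850 + (-466 - v(0))) = 1/(850 + (-466 - 1*(-41/10))) = 1/(850 + (-466 + 41/10)) = 1/(850 - 4619/10) = 1/(3881/10) = 10/3881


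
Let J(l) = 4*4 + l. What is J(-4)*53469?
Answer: 641628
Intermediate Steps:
J(l) = 16 + l
J(-4)*53469 = (16 - 4)*53469 = 12*53469 = 641628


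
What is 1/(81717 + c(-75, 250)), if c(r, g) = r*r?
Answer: 1/87342 ≈ 1.1449e-5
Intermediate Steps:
c(r, g) = r**2
1/(81717 + c(-75, 250)) = 1/(81717 + (-75)**2) = 1/(81717 + 5625) = 1/87342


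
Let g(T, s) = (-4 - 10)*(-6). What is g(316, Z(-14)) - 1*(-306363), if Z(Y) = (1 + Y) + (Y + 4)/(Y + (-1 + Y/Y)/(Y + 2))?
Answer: 306447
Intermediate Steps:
Z(Y) = 1 + Y + (4 + Y)/Y (Z(Y) = (1 + Y) + (4 + Y)/(Y + (-1 + 1)/(2 + Y)) = (1 + Y) + (4 + Y)/(Y + 0/(2 + Y)) = (1 + Y) + (4 + Y)/(Y + 0) = (1 + Y) + (4 + Y)/Y = 1 + Y + (4 + Y)/Y)
g(T, s) = 84 (g(T, s) = -14*(-6) = 84)
g(316, Z(-14)) - 1*(-306363) = 84 - 1*(-306363) = 84 + 306363 = 306447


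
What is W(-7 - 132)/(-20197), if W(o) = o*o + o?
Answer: -19182/20197 ≈ -0.94975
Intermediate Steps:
W(o) = o + o² (W(o) = o² + o = o + o²)
W(-7 - 132)/(-20197) = ((-7 - 132)*(1 + (-7 - 132)))/(-20197) = -139*(1 - 139)*(-1/20197) = -139*(-138)*(-1/20197) = 19182*(-1/20197) = -19182/20197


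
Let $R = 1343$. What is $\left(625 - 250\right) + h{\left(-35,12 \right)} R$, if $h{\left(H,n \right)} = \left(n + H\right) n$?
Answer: $-370293$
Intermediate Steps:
$h{\left(H,n \right)} = n \left(H + n\right)$ ($h{\left(H,n \right)} = \left(H + n\right) n = n \left(H + n\right)$)
$\left(625 - 250\right) + h{\left(-35,12 \right)} R = \left(625 - 250\right) + 12 \left(-35 + 12\right) 1343 = \left(625 - 250\right) + 12 \left(-23\right) 1343 = 375 - 370668 = -370293$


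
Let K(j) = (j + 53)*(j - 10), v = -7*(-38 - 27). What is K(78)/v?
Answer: 8908/455 ≈ 19.578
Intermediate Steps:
v = 455 (v = -7*(-65) = 455)
K(j) = (-10 + j)*(53 + j) (K(j) = (53 + j)*(-10 + j) = (-10 + j)*(53 + j))
K(78)/v = (-530 + 78**2 + 43*78)/455 = (-530 + 6084 + 3354)*(1/455) = 8908*(1/455) = 8908/455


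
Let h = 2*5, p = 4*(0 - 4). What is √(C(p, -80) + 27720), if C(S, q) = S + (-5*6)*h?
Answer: 2*√6851 ≈ 165.54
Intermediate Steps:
p = -16 (p = 4*(-4) = -16)
h = 10
C(S, q) = -300 + S (C(S, q) = S - 5*6*10 = S - 30*10 = S - 300 = -300 + S)
√(C(p, -80) + 27720) = √((-300 - 16) + 27720) = √(-316 + 27720) = √27404 = 2*√6851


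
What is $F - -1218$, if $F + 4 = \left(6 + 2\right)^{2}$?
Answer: $1278$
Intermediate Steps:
$F = 60$ ($F = -4 + \left(6 + 2\right)^{2} = -4 + 8^{2} = -4 + 64 = 60$)
$F - -1218 = 60 - -1218 = 60 + 1218 = 1278$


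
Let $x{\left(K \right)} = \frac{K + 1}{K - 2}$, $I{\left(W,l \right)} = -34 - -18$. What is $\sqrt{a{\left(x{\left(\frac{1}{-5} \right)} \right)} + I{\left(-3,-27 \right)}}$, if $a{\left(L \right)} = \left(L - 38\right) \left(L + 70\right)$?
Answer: $\frac{6 i \sqrt{9033}}{11} \approx 51.841 i$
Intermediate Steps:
$I{\left(W,l \right)} = -16$ ($I{\left(W,l \right)} = -34 + 18 = -16$)
$x{\left(K \right)} = \frac{1 + K}{-2 + K}$ ($x{\left(K \right)} = \frac{1 + K}{K - 2} = \frac{1 + K}{-2 + K}$)
$a{\left(L \right)} = \left(-38 + L\right) \left(70 + L\right)$
$\sqrt{a{\left(x{\left(\frac{1}{-5} \right)} \right)} + I{\left(-3,-27 \right)}} = \sqrt{\left(-2660 + \left(\frac{1 + \frac{1}{-5}}{-2 + \frac{1}{-5}}\right)^{2} + 32 \frac{1 + \frac{1}{-5}}{-2 + \frac{1}{-5}}\right) - 16} = \sqrt{\left(-2660 + \left(\frac{1 - \frac{1}{5}}{-2 - \frac{1}{5}}\right)^{2} + 32 \frac{1 - \frac{1}{5}}{-2 - \frac{1}{5}}\right) - 16} = \sqrt{\left(-2660 + \left(\frac{1}{- \frac{11}{5}} \cdot \frac{4}{5}\right)^{2} + 32 \frac{1}{- \frac{11}{5}} \cdot \frac{4}{5}\right) - 16} = \sqrt{\left(-2660 + \left(\left(- \frac{5}{11}\right) \frac{4}{5}\right)^{2} + 32 \left(\left(- \frac{5}{11}\right) \frac{4}{5}\right)\right) - 16} = \sqrt{\left(-2660 + \left(- \frac{4}{11}\right)^{2} + 32 \left(- \frac{4}{11}\right)\right) - 16} = \sqrt{\left(-2660 + \frac{16}{121} - \frac{128}{11}\right) - 16} = \sqrt{- \frac{323252}{121} - 16} = \sqrt{- \frac{325188}{121}} = \frac{6 i \sqrt{9033}}{11}$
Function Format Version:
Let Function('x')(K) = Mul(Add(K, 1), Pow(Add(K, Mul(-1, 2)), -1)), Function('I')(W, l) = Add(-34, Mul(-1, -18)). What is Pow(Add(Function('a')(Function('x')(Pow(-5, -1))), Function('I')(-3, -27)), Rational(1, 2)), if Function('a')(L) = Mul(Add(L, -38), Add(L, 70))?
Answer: Mul(Rational(6, 11), I, Pow(9033, Rational(1, 2))) ≈ Mul(51.841, I)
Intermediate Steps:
Function('I')(W, l) = -16 (Function('I')(W, l) = Add(-34, 18) = -16)
Function('x')(K) = Mul(Pow(Add(-2, K), -1), Add(1, K)) (Function('x')(K) = Mul(Add(1, K), Pow(Add(K, -2), -1)) = Mul(Add(1, K), Pow(Add(-2, K), -1)) = Mul(Pow(Add(-2, K), -1), Add(1, K)))
Function('a')(L) = Mul(Add(-38, L), Add(70, L))
Pow(Add(Function('a')(Function('x')(Pow(-5, -1))), Function('I')(-3, -27)), Rational(1, 2)) = Pow(Add(Add(-2660, Pow(Mul(Pow(Add(-2, Pow(-5, -1)), -1), Add(1, Pow(-5, -1))), 2), Mul(32, Mul(Pow(Add(-2, Pow(-5, -1)), -1), Add(1, Pow(-5, -1))))), -16), Rational(1, 2)) = Pow(Add(Add(-2660, Pow(Mul(Pow(Add(-2, Rational(-1, 5)), -1), Add(1, Rational(-1, 5))), 2), Mul(32, Mul(Pow(Add(-2, Rational(-1, 5)), -1), Add(1, Rational(-1, 5))))), -16), Rational(1, 2)) = Pow(Add(Add(-2660, Pow(Mul(Pow(Rational(-11, 5), -1), Rational(4, 5)), 2), Mul(32, Mul(Pow(Rational(-11, 5), -1), Rational(4, 5)))), -16), Rational(1, 2)) = Pow(Add(Add(-2660, Pow(Mul(Rational(-5, 11), Rational(4, 5)), 2), Mul(32, Mul(Rational(-5, 11), Rational(4, 5)))), -16), Rational(1, 2)) = Pow(Add(Add(-2660, Pow(Rational(-4, 11), 2), Mul(32, Rational(-4, 11))), -16), Rational(1, 2)) = Pow(Add(Add(-2660, Rational(16, 121), Rational(-128, 11)), -16), Rational(1, 2)) = Pow(Add(Rational(-323252, 121), -16), Rational(1, 2)) = Pow(Rational(-325188, 121), Rational(1, 2)) = Mul(Rational(6, 11), I, Pow(9033, Rational(1, 2)))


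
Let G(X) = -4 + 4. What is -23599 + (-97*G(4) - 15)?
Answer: -23614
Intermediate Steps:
G(X) = 0
-23599 + (-97*G(4) - 15) = -23599 + (-97*0 - 15) = -23599 + (0 - 15) = -23599 - 15 = -23614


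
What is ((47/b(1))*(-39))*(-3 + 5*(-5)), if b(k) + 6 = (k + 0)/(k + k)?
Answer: -102648/11 ≈ -9331.6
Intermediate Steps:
b(k) = -11/2 (b(k) = -6 + (k + 0)/(k + k) = -6 + k/((2*k)) = -6 + k*(1/(2*k)) = -6 + ½ = -11/2)
((47/b(1))*(-39))*(-3 + 5*(-5)) = ((47/(-11/2))*(-39))*(-3 + 5*(-5)) = ((47*(-2/11))*(-39))*(-3 - 25) = -94/11*(-39)*(-28) = (3666/11)*(-28) = -102648/11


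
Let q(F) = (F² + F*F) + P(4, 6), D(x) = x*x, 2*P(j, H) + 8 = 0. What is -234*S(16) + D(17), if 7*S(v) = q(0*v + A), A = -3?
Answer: -179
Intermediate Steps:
P(j, H) = -4 (P(j, H) = -4 + (½)*0 = -4 + 0 = -4)
D(x) = x²
q(F) = -4 + 2*F² (q(F) = (F² + F*F) - 4 = (F² + F²) - 4 = 2*F² - 4 = -4 + 2*F²)
S(v) = 2 (S(v) = (-4 + 2*(0*v - 3)²)/7 = (-4 + 2*(0 - 3)²)/7 = (-4 + 2*(-3)²)/7 = (-4 + 2*9)/7 = (-4 + 18)/7 = (⅐)*14 = 2)
-234*S(16) + D(17) = -234*2 + 17² = -468 + 289 = -179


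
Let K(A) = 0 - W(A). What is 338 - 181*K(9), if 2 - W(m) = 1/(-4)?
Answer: 2981/4 ≈ 745.25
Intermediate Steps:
W(m) = 9/4 (W(m) = 2 - 1/(-4) = 2 - 1*(-1/4) = 2 + 1/4 = 9/4)
K(A) = -9/4 (K(A) = 0 - 1*9/4 = 0 - 9/4 = -9/4)
338 - 181*K(9) = 338 - 181*(-9/4) = 338 + 1629/4 = 2981/4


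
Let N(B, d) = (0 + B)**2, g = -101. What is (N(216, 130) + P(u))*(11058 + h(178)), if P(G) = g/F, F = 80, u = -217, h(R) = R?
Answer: 10484252611/20 ≈ 5.2421e+8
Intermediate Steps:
N(B, d) = B**2
P(G) = -101/80
(N(216, 130) + P(u))*(11058 + h(178)) = (216**2 - 101/80)*(11058 + 178) = (46656 - 101/80)*11236 = (3732379/80)*11236 = 10484252611/20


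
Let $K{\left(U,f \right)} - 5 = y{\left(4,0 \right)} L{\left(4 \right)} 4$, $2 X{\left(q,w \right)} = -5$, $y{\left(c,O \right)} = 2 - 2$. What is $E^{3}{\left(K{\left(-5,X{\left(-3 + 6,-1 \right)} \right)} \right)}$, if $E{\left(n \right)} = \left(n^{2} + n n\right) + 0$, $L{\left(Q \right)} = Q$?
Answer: $125000$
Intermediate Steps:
$y{\left(c,O \right)} = 0$
$X{\left(q,w \right)} = - \frac{5}{2}$ ($X{\left(q,w \right)} = \frac{1}{2} \left(-5\right) = - \frac{5}{2}$)
$K{\left(U,f \right)} = 5$ ($K{\left(U,f \right)} = 5 + 0 \cdot 4 \cdot 4 = 5 + 0 \cdot 4 = 5 + 0 = 5$)
$E{\left(n \right)} = 2 n^{2}$ ($E{\left(n \right)} = \left(n^{2} + n^{2}\right) + 0 = 2 n^{2} + 0 = 2 n^{2}$)
$E^{3}{\left(K{\left(-5,X{\left(-3 + 6,-1 \right)} \right)} \right)} = \left(2 \cdot 5^{2}\right)^{3} = \left(2 \cdot 25\right)^{3} = 50^{3} = 125000$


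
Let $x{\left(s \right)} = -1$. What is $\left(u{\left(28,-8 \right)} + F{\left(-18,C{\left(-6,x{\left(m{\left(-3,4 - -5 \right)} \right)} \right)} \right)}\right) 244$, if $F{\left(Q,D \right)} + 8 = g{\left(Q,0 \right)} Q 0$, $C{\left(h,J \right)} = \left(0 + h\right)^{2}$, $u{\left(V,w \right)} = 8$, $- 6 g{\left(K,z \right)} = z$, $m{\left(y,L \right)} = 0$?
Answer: $0$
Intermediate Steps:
$g{\left(K,z \right)} = - \frac{z}{6}$
$C{\left(h,J \right)} = h^{2}$
$F{\left(Q,D \right)} = -8$ ($F{\left(Q,D \right)} = -8 + \left(- \frac{1}{6}\right) 0 Q 0 = -8 + 0 Q 0 = -8 + 0 \cdot 0 = -8 + 0 = -8$)
$\left(u{\left(28,-8 \right)} + F{\left(-18,C{\left(-6,x{\left(m{\left(-3,4 - -5 \right)} \right)} \right)} \right)}\right) 244 = \left(8 - 8\right) 244 = 0 \cdot 244 = 0$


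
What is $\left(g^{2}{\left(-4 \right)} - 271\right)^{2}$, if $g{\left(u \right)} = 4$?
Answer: $65025$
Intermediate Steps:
$\left(g^{2}{\left(-4 \right)} - 271\right)^{2} = \left(4^{2} - 271\right)^{2} = \left(16 - 271\right)^{2} = \left(-255\right)^{2} = 65025$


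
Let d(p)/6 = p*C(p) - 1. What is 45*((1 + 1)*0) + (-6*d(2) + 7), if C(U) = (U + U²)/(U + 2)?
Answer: -65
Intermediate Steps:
C(U) = (U + U²)/(2 + U)
d(p) = -6 + 6*p²*(1 + p)/(2 + p) (d(p) = 6*(p*(p*(1 + p)/(2 + p)) - 1) = 6*(p²*(1 + p)/(2 + p) - 1) = 6*(-1 + p²*(1 + p)/(2 + p)) = -6 + 6*p²*(1 + p)/(2 + p))
45*((1 + 1)*0) + (-6*d(2) + 7) = 45*((1 + 1)*0) + (-36*(-2 - 1*2 + 2²*(1 + 2))/(2 + 2) + 7) = 45*(2*0) + (-36*(-2 - 2 + 4*3)/4 + 7) = 45*0 + (-36*(-2 - 2 + 12)/4 + 7) = 0 + (-36*8/4 + 7) = 0 + (-6*12 + 7) = 0 + (-72 + 7) = 0 - 65 = -65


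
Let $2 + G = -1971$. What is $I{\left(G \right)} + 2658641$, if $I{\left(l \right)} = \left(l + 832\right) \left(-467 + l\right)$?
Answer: $5442681$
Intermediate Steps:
$G = -1973$ ($G = -2 - 1971 = -1973$)
$I{\left(l \right)} = \left(-467 + l\right) \left(832 + l\right)$ ($I{\left(l \right)} = \left(832 + l\right) \left(-467 + l\right) = \left(-467 + l\right) \left(832 + l\right)$)
$I{\left(G \right)} + 2658641 = \left(-388544 + \left(-1973\right)^{2} + 365 \left(-1973\right)\right) + 2658641 = \left(-388544 + 3892729 - 720145\right) + 2658641 = 2784040 + 2658641 = 5442681$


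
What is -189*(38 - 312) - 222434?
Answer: -170648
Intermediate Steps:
-189*(38 - 312) - 222434 = -189*(-274) - 222434 = 51786 - 222434 = -170648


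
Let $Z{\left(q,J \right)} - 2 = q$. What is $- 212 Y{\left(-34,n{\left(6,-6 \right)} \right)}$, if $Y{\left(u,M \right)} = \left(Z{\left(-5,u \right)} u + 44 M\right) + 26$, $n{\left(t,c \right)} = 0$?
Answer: $-27136$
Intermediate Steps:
$Z{\left(q,J \right)} = 2 + q$
$Y{\left(u,M \right)} = 26 - 3 u + 44 M$ ($Y{\left(u,M \right)} = \left(\left(2 - 5\right) u + 44 M\right) + 26 = \left(- 3 u + 44 M\right) + 26 = 26 - 3 u + 44 M$)
$- 212 Y{\left(-34,n{\left(6,-6 \right)} \right)} = - 212 \left(26 - -102 + 44 \cdot 0\right) = - 212 \left(26 + 102 + 0\right) = \left(-212\right) 128 = -27136$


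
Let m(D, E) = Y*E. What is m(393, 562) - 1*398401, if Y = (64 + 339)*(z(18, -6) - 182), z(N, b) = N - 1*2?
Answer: -37995077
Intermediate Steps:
z(N, b) = -2 + N (z(N, b) = N - 2 = -2 + N)
Y = -66898 (Y = (64 + 339)*((-2 + 18) - 182) = 403*(16 - 182) = 403*(-166) = -66898)
m(D, E) = -66898*E
m(393, 562) - 1*398401 = -66898*562 - 1*398401 = -37596676 - 398401 = -37995077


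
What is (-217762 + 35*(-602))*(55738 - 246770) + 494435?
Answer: 45625049059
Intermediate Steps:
(-217762 + 35*(-602))*(55738 - 246770) + 494435 = (-217762 - 21070)*(-191032) + 494435 = -238832*(-191032) + 494435 = 45624554624 + 494435 = 45625049059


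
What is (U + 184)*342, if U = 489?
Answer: 230166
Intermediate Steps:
(U + 184)*342 = (489 + 184)*342 = 673*342 = 230166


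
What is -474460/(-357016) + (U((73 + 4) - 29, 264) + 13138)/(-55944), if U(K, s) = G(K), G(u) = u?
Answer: 1364723579/1248306444 ≈ 1.0933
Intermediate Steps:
U(K, s) = K
-474460/(-357016) + (U((73 + 4) - 29, 264) + 13138)/(-55944) = -474460/(-357016) + (((73 + 4) - 29) + 13138)/(-55944) = -474460*(-1/357016) + ((77 - 29) + 13138)*(-1/55944) = 118615/89254 + (48 + 13138)*(-1/55944) = 118615/89254 + 13186*(-1/55944) = 118615/89254 - 6593/27972 = 1364723579/1248306444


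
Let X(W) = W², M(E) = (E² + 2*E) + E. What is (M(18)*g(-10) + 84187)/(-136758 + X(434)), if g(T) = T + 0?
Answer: 80407/51598 ≈ 1.5583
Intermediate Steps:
M(E) = E² + 3*E
g(T) = T
(M(18)*g(-10) + 84187)/(-136758 + X(434)) = ((18*(3 + 18))*(-10) + 84187)/(-136758 + 434²) = ((18*21)*(-10) + 84187)/(-136758 + 188356) = (378*(-10) + 84187)/51598 = (-3780 + 84187)*(1/51598) = 80407*(1/51598) = 80407/51598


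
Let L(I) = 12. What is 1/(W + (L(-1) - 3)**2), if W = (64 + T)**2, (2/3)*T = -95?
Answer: 4/24973 ≈ 0.00016017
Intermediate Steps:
T = -285/2 (T = (3/2)*(-95) = -285/2 ≈ -142.50)
W = 24649/4 (W = (64 - 285/2)**2 = (-157/2)**2 = 24649/4 ≈ 6162.3)
1/(W + (L(-1) - 3)**2) = 1/(24649/4 + (12 - 3)**2) = 1/(24649/4 + 9**2) = 1/(24649/4 + 81) = 1/(24973/4) = 4/24973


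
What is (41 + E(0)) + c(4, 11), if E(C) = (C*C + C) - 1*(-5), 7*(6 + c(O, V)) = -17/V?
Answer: 3063/77 ≈ 39.779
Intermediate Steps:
c(O, V) = -6 - 17/(7*V) (c(O, V) = -6 + (-17/V)/7 = -6 - 17/(7*V))
E(C) = 5 + C + C² (E(C) = (C² + C) + 5 = (C + C²) + 5 = 5 + C + C²)
(41 + E(0)) + c(4, 11) = (41 + (5 + 0 + 0²)) + (-6 - 17/7/11) = (41 + (5 + 0 + 0)) + (-6 - 17/7*1/11) = (41 + 5) + (-6 - 17/77) = 46 - 479/77 = 3063/77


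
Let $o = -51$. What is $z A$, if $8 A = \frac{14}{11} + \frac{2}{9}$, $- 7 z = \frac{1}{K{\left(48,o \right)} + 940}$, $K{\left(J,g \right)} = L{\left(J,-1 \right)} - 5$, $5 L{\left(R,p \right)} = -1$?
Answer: $- \frac{185}{6478164} \approx -2.8557 \cdot 10^{-5}$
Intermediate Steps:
$L{\left(R,p \right)} = - \frac{1}{5}$ ($L{\left(R,p \right)} = \frac{1}{5} \left(-1\right) = - \frac{1}{5}$)
$K{\left(J,g \right)} = - \frac{26}{5}$ ($K{\left(J,g \right)} = - \frac{1}{5} - 5 = - \frac{26}{5}$)
$z = - \frac{5}{32718}$ ($z = - \frac{1}{7 \left(- \frac{26}{5} + 940\right)} = - \frac{1}{7 \cdot \frac{4674}{5}} = \left(- \frac{1}{7}\right) \frac{5}{4674} = - \frac{5}{32718} \approx -0.00015282$)
$A = \frac{37}{198}$ ($A = \frac{\frac{14}{11} + \frac{2}{9}}{8} = \frac{1}{8} \cdot \frac{148}{99} = \frac{37}{198} \approx 0.18687$)
$z A = \left(- \frac{5}{32718}\right) \frac{37}{198} = - \frac{185}{6478164}$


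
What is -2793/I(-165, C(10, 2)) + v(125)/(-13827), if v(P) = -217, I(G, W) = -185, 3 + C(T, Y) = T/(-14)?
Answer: 38658956/2557995 ≈ 15.113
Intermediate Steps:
C(T, Y) = -3 - T/14 (C(T, Y) = -3 + T/(-14) = -3 + T*(-1/14) = -3 - T/14)
-2793/I(-165, C(10, 2)) + v(125)/(-13827) = -2793/(-185) - 217/(-13827) = -2793*(-1/185) - 217*(-1/13827) = 2793/185 + 217/13827 = 38658956/2557995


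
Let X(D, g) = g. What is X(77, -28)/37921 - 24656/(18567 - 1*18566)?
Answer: -934980204/37921 ≈ -24656.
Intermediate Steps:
X(77, -28)/37921 - 24656/(18567 - 1*18566) = -28/37921 - 24656/(18567 - 1*18566) = -28*1/37921 - 24656/(18567 - 18566) = -28/37921 - 24656/1 = -28/37921 - 24656*1 = -28/37921 - 24656 = -934980204/37921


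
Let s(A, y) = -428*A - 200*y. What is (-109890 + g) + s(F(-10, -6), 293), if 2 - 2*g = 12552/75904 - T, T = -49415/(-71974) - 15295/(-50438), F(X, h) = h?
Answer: -2857448782588835945/17221785559328 ≈ -1.6592e+5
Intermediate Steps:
T = 898309025/907556153 (T = -49415*(-1/71974) - 15295*(-1/50438) = 49415/71974 + 15295/50438 = 898309025/907556153 ≈ 0.98981)
g = 24320985984471/17221785559328 (g = 1 - (12552/75904 - 1*898309025/907556153)/2 = 1 - (12552*(1/75904) - 898309025/907556153)/2 = 1 - (1569/9488 - 898309025/907556153)/2 = 1 - ½*(-7099200425143/8610892779664) = 1 + 7099200425143/17221785559328 = 24320985984471/17221785559328 ≈ 1.4122)
(-109890 + g) + s(F(-10, -6), 293) = (-109890 + 24320985984471/17221785559328) + (-428*(-6) - 200*293) = -1892477694128569449/17221785559328 + (2568 - 58600) = -1892477694128569449/17221785559328 - 56032 = -2857448782588835945/17221785559328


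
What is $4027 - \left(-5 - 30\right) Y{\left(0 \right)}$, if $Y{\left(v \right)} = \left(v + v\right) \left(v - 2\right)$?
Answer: $4027$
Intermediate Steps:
$Y{\left(v \right)} = 2 v \left(-2 + v\right)$
$4027 - \left(-5 - 30\right) Y{\left(0 \right)} = 4027 - \left(-5 - 30\right) 2 \cdot 0 \left(-2 + 0\right) = 4027 - - 35 \cdot 2 \cdot 0 \left(-2\right) = 4027 - \left(-35\right) 0 = 4027 - 0 = 4027 + 0 = 4027$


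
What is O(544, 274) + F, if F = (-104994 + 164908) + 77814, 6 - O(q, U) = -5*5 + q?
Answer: 137215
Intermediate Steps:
O(q, U) = 31 - q (O(q, U) = 6 - (-5*5 + q) = 6 - (-25 + q) = 6 + (25 - q) = 31 - q)
F = 137728 (F = 59914 + 77814 = 137728)
O(544, 274) + F = (31 - 1*544) + 137728 = (31 - 544) + 137728 = -513 + 137728 = 137215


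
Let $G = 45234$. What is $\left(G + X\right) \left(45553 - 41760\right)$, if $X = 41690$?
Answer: $329702732$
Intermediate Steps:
$\left(G + X\right) \left(45553 - 41760\right) = \left(45234 + 41690\right) \left(45553 - 41760\right) = 86924 \cdot 3793 = 329702732$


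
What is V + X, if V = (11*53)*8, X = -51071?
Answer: -46407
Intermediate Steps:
V = 4664 (V = 583*8 = 4664)
V + X = 4664 - 51071 = -46407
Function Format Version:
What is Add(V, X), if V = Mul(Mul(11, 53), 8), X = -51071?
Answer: -46407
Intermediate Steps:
V = 4664 (V = Mul(583, 8) = 4664)
Add(V, X) = Add(4664, -51071) = -46407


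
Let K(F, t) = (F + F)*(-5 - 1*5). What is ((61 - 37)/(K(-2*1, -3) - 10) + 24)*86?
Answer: 10664/5 ≈ 2132.8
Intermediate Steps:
K(F, t) = -20*F (K(F, t) = (2*F)*(-5 - 5) = (2*F)*(-10) = -20*F)
((61 - 37)/(K(-2*1, -3) - 10) + 24)*86 = ((61 - 37)/(-(-40) - 10) + 24)*86 = (24/(-20*(-2) - 10) + 24)*86 = (24/(40 - 10) + 24)*86 = (24/30 + 24)*86 = (24*(1/30) + 24)*86 = (4/5 + 24)*86 = (124/5)*86 = 10664/5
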